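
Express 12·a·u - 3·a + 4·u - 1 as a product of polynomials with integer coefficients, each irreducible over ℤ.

Group as (12·a·u - 3·a) + (4·u - 1) = 3·a·(4·u - 1) + (4·u - 1).
Both groups share the factor (4·u - 1).

(3·a + 1)·(4·u - 1)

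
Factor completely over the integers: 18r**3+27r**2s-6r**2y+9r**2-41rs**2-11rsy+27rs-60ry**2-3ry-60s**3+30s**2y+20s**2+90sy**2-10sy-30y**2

(2r-3s+1)(3r+4s-6y)(3r+5s+5y)

Group: 3r(6r**2+rs+10ry+3r-15s**2-15sy+5s+5y) + (4s-6y)(6r**2+rs+10ry+3r-15s**2-15sy+5s+5y); both groups contain (6r**2+rs+10ry+3r-15s**2-15sy+5s+5y), so (3r+4s-6y) is a factor with cofactor 6r**2+rs+10ry+3r-15s**2-15sy+5s+5y.
The cofactor groups again: 6r**2+rs+10ry+3r-15s**2-15sy+5s+5y = 3r(2r-3s+1) + (5s+5y)(2r-3s+1); both groups contain (2r-3s+1), giving (3r+5s+5y)(2r-3s+1).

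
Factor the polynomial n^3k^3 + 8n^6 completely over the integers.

n^3(2n + k)(4n^2 - 2nk + k^2)

Pull out the common factor n^3, leaving 8n^3 + k^3.
Recognize a sum of cubes with the parts 2n and k.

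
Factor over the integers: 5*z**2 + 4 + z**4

(z**2 + 1)*(z**2 + 4)

Substitute u = z**2 to get a quadratic in u, then factor.
z**2 + 1 is irreducible over ℤ (sum of squares).
z**2 + 4 is irreducible over ℤ (sum of squares).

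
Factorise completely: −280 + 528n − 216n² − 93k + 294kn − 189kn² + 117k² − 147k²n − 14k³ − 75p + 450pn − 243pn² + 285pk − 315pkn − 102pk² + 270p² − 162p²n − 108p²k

−(2k + 3n − 5)(9p + 7k + 8)(6p + k + 9n − 7)

Group: 2k(−54p² − 51pk − 81pn + 15p − 7k² − 63kn + 41k − 72n + 56) + (3n − 5)(−54p² − 51pk − 81pn + 15p − 7k² − 63kn + 41k − 72n + 56); both groups contain (−54p² − 51pk − 81pn + 15p − 7k² − 63kn + 41k − 72n + 56), so (2k + 3n − 5) is a factor with cofactor −54p² − 51pk − 81pn + 15p − 7k² − 63kn + 41k − 72n + 56.
The cofactor groups again: −54p² − 51pk − 81pn + 15p − 7k² − 63kn + 41k − 72n + 56 = −6p(9p + 7k + 8) + (−k − 9n + 7)(9p + 7k + 8); both groups contain (9p + 7k + 8), giving −(6p + k + 9n − 7)(9p + 7k + 8).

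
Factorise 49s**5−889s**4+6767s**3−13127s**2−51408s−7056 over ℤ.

Trying the rational-root candidates, s = 7 is a root, so (s−7) is a factor; dividing leaves 49s**4−546s**3+2945s**2+7488s+1008.
Next, s = −12/7 is a root, so (7s+12) is a factor; dividing leaves 7s**3−90s**2+575s+84.
Then s = −1/7 is a root, giving the factor (7s+1) and quotient s**2−13s+84.
The quadratic s**2−13s+84 has discriminant −167 < 0 and is irreducible over ℤ.

(7s+1)(7s+12)(s−7)(s**2−13s+84)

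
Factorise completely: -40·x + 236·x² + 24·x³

Pull out the common factor 4·x, then factor the remaining trinomial.

4·x·(6·x - 1)·(x + 10)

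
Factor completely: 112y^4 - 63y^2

7y^2(4y + 3)(4y - 3)

Pull out the common factor 7y^2; 16y^2 - 9 is a difference of squares.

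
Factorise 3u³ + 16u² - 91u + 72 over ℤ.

Trying the rational-root candidates, u = -9 is a root, so (u + 9) is a factor; dividing leaves 3u² - 11u + 8.
The remaining quadratic factors as (u - 1)(3u - 8).

(3u - 8)(u + 9)(u - 1)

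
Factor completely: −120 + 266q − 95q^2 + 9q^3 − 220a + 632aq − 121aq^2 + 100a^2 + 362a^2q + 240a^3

Group: 6a(40a^2 + 67aq − 10a − 9q^2 + 59q − 30) + (−q + 4)(40a^2 + 67aq − 10a − 9q^2 + 59q − 30); both groups contain (40a^2 + 67aq − 10a − 9q^2 + 59q − 30), so (6a − q + 4) is a factor with cofactor 40a^2 + 67aq − 10a − 9q^2 + 59q − 30.
The cofactor groups again: 40a^2 + 67aq − 10a − 9q^2 + 59q − 30 = 8a(5a + 9q − 5) + (−q + 6)(5a + 9q − 5); both groups contain (5a + 9q − 5), giving (8a − q + 6)(5a + 9q − 5).

(5a + 9q − 5)(6a − q + 4)(8a − q + 6)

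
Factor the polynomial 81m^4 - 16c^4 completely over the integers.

(3m - 2c)(3m + 2c)(9m^2 + 4c^2)

Difference of squares twice: with A = 3m and B = 2c, A⁴ − B⁴ = (A² − B²)(A² + B²), and A² − B² factors again.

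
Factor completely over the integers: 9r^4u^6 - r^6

Factor out r^4 first: what remains is -r^2 + 9u^6.
Recognize a difference of squares with the parts 3u^3 and r.

-r^4(r + 3u^3)(r - 3u^3)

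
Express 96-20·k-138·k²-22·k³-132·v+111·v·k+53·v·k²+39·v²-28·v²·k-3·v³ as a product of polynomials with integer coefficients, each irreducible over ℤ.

-(3·v-2·k-12)·(v-k-1)·(v+11·k-8)

Group: v·(-3·v²+5·v·k+15·v-2·k²-14·k-12) + (11·k-8)·(-3·v²+5·v·k+15·v-2·k²-14·k-12); both groups contain (-3·v²+5·v·k+15·v-2·k²-14·k-12), so (v+11·k-8) is a factor with cofactor -3·v²+5·v·k+15·v-2·k²-14·k-12.
The cofactor groups again: -3·v²+5·v·k+15·v-2·k²-14·k-12 = -v·(3·v-2·k-12) + (k+1)·(3·v-2·k-12); both groups contain (3·v-2·k-12), giving -(v-k-1)·(3·v-2·k-12).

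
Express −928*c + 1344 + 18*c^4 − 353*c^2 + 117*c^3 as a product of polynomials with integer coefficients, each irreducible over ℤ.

(3*c + 8)*(6*c − 7)*(c + 8)*(c − 3)

Among the possible rational roots, c = −8 is a root, so (c + 8) divides it; the quotient is 18*c^3 − 27*c^2 − 137*c + 168.
Next, c = 7/6 is a root, giving the factor (6*c − 7) and quotient 3*c^2 − c − 24.
The remaining quadratic factors as (c − 3)(3*c + 8).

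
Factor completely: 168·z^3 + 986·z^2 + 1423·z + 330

Among the possible rational roots, z = -11/6 is a root, so (6·z + 11) divides it; the quotient is 28·z^2 + 113·z + 30.
The remaining quadratic factors as (7·z + 2)(4·z + 15).

(4·z + 15)·(6·z + 11)·(7·z + 2)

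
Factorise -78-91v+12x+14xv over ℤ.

Group as (14xv+12x) + (-91v-78) = 2x(7v+6) - 13(7v+6).
Both groups share the factor (7v+6).

(2x-13)(7v+6)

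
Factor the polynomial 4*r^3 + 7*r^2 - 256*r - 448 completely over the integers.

By the rational root theorem, r = -8 is a root, so (r + 8) divides it; the quotient is 4*r^2 - 25*r - 56.
The remaining quadratic factors as (4*r + 7)(r - 8).

(4*r + 7)*(r + 8)*(r - 8)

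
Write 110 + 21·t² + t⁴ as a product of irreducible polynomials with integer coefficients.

Substitute u = t² to get a quadratic in u, then factor.
t² + 11 is irreducible over ℤ (always positive, so no real roots).
t² + 10 is irreducible over ℤ (always positive, so no real roots).

(t² + 10)·(t² + 11)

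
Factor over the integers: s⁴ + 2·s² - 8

(s² + 4)·(s² - 2)

Substitute u = s² to get a quadratic in u, then factor.
s² - 2 is irreducible over ℤ (2 is not a perfect square).
s² + 4 is irreducible over ℤ (sum of squares).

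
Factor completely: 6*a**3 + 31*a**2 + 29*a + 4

(6*a + 1)*(a + 1)*(a + 4)

By the rational root theorem, a = -4 is a root, so (a + 4) is a factor; dividing leaves 6*a**2 + 7*a + 1.
The remaining quadratic factors as (6*a + 1)(a + 1).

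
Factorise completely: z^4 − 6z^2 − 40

Substitute u = z^2 to get a quadratic in u, then factor.
z^2 + 4 is irreducible over ℤ (sum of squares).
z^2 − 10 is irreducible over ℤ (10 is not a perfect square).

(z^2 + 4)(z^2 − 10)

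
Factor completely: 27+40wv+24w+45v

Group as (40wv+24w) + (45v+27) = 8w(5v+3) + 9(5v+3).
Both groups share the factor (5v+3).

(5v+3)(8w+9)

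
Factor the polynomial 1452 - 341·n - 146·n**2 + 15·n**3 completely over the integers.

Among the possible rational roots, n = -11/3 is a root, so (3·n + 11) is a factor; dividing leaves 5·n**2 - 67·n + 132.
The remaining quadratic factors as (n - 11)(5·n - 12).

(3·n + 11)·(5·n - 12)·(n - 11)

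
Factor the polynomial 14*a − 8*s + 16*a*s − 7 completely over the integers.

(2*a − 1)*(8*s + 7)

Group as (16*a*s + 14*a) + (−8*s − 7) = 2*a*(8*s + 7) − (8*s + 7).
Both groups share the factor (8*s + 7).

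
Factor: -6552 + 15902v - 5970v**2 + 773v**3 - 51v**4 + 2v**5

(2v - 1)(v - 4)(v - 9)(v**2 - 12v + 182)

Among the possible rational roots, v = 4 is a root, giving the factor (v - 4) and quotient 2v**4 - 43v**3 + 601v**2 - 3566v + 1638.
Continuing, v = 1/2 is a root, giving the factor (2v - 1) and quotient v**3 - 21v**2 + 290v - 1638.
Continuing, v = 9 is a root, so (v - 9) divides it; the quotient is v**2 - 12v + 182.
The quadratic v**2 - 12v + 182 has discriminant -584 < 0 and is irreducible over ℤ.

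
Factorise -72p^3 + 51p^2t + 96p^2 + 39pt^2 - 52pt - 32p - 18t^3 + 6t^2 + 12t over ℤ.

-(3p + 2t - 2)(3p - 3t - 2)(8p - 3t)

Group: 3p(-24p^2 + 33pt + 16p - 9t^2 - 6t) + (2t - 2)(-24p^2 + 33pt + 16p - 9t^2 - 6t); both groups contain (-24p^2 + 33pt + 16p - 9t^2 - 6t), so (3p + 2t - 2) is a factor with cofactor -24p^2 + 33pt + 16p - 9t^2 - 6t.
The cofactor groups again: -24p^2 + 33pt + 16p - 9t^2 - 6t = -3p(8p - 3t) + (3t + 2)(8p - 3t); both groups contain (8p - 3t), giving -(3p - 3t - 2)(8p - 3t).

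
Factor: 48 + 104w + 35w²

(5w + 12)(7w + 4)

Need a pair with product 35·48 = 1680 and sum 104: that's 20 and 84.
Split the middle term: 35w² + 20w + 84w + 48 = 5w(7w + 4) + 12(7w + 4).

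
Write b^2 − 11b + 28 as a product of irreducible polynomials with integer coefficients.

Two integers with product 28 and sum −11 are −7 and −4.

(b − 4)(b − 7)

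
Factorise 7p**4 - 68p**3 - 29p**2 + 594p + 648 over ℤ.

(7p + 9)(p + 2)(p - 4)(p - 9)

By the rational root theorem, p = -2 is a root, giving the factor (p + 2) and quotient 7p**3 - 82p**2 + 135p + 324.
Next, p = -9/7 is a root, so (7p + 9) is a factor; dividing leaves p**2 - 13p + 36.
The remaining quadratic factors as (p - 9)(p - 4).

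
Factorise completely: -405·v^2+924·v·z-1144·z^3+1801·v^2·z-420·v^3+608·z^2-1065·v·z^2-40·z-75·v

-(15·v+8·z)·(4·v-13·z+1)·(7·v-11·z+5)

Group: 15·v·(-28·v^2+135·v·z-27·v-143·z^2+76·z-5) + 8·z·(-28·v^2+135·v·z-27·v-143·z^2+76·z-5); both groups contain (-28·v^2+135·v·z-27·v-143·z^2+76·z-5), so (15·v+8·z) is a factor with cofactor -28·v^2+135·v·z-27·v-143·z^2+76·z-5.
The cofactor groups again: -28·v^2+135·v·z-27·v-143·z^2+76·z-5 = -4·v·(7·v-11·z+5) + (13·z-1)·(7·v-11·z+5); both groups contain (7·v-11·z+5), giving -(4·v-13·z+1)·(7·v-11·z+5).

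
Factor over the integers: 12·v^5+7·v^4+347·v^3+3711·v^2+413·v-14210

By the rational root theorem, v = 7/4 is a root, so (4·v-7) divides it; the quotient is 3·v^4+7·v^3+99·v^2+1101·v+2030.
Continuing, v = -5 is a root, giving the factor (v+5) and quotient 3·v^3-8·v^2+139·v+406.
Then v = -7/3 is a root, so (3·v+7) divides it; the quotient is v^2-5·v+58.
The quadratic v^2-5·v+58 has discriminant -207 < 0 and is irreducible over ℤ.

(3·v+7)·(4·v-7)·(v+5)·(v^2-5·v+58)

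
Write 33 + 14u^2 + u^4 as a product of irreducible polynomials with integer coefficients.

Substitute w = u^2 to get a quadratic in w, then factor.
u^2 + 11 is irreducible over ℤ (always positive, so no real roots).
u^2 + 3 is irreducible over ℤ (always positive, so no real roots).

(u^2 + 11)(u^2 + 3)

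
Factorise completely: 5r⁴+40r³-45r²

5r²(r+9)(r-1)

Pull out the common factor 5r², then factor the remaining trinomial.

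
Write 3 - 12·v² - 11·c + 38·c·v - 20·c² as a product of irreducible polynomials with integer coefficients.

Group: -5·c·(4·c - 6·v + 3) + (2·v + 1)·(4·c - 6·v + 3); both groups contain (4·c - 6·v + 3).

-(4·c - 6·v + 3)·(5·c - 2·v - 1)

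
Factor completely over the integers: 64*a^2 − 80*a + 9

Need a pair with product 64·9 = 576 and sum −80: that's −8 and −72.
Split the middle term: 64*a^2 − 8*a − 72*a + 9 = 8*a*(8*a − 1) − 9*(8*a − 1).

(8*a − 1)*(8*a − 9)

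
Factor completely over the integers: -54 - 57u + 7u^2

Need a pair with product 7·(-54) = -378 and sum -57: that's 6 and -63.
Split the middle term: 7u^2 + 6u - 63u - 54 = u(7u + 6) - 9(7u + 6).

(7u + 6)(u - 9)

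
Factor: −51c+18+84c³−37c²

(3c−1)(4c+3)(7c−6)

Testing divisors of the constant over divisors of the leading coefficient, c = 6/7 is a root, so (7c−6) is a factor; dividing leaves 12c²+5c−3.
The remaining quadratic factors as (3c−1)(4c+3).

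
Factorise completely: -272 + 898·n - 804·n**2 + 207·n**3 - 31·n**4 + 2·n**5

Trying the rational-root candidates, n = 1 is a root, so (n - 1) divides it; the quotient is 2·n**4 - 29·n**3 + 178·n**2 - 626·n + 272.
Next, n = 8 is a root, so (n - 8) is a factor; dividing leaves 2·n**3 - 13·n**2 + 74·n - 34.
Then n = 1/2 is a root, so (2·n - 1) divides it; the quotient is n**2 - 6·n + 34.
The quadratic n**2 - 6·n + 34 has discriminant -100 < 0 and is irreducible over ℤ.

(2·n - 1)·(n - 1)·(n - 8)·(n**2 - 6·n + 34)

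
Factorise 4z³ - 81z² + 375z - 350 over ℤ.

(4z - 5)(z - 14)(z - 5)

Among the possible rational roots, z = 14 is a root, so (z - 14) is a factor; dividing leaves 4z² - 25z + 25.
The remaining quadratic factors as (z - 5)(4z - 5).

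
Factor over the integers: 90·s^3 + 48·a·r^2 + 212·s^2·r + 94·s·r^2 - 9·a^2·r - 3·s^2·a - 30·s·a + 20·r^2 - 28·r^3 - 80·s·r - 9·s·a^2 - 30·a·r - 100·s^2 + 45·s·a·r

Group: 9·s·(10·s^2 + 3·s·a + 8·s·r + 3·a·r - 2·r^2) + (-3·a + 14·r - 10)·(10·s^2 + 3·s·a + 8·s·r + 3·a·r - 2·r^2); both groups contain (10·s^2 + 3·s·a + 8·s·r + 3·a·r - 2·r^2), so (9·s - 3·a + 14·r - 10) is a factor with cofactor 10·s^2 + 3·s·a + 8·s·r + 3·a·r - 2·r^2.
The cofactor groups again: 10·s^2 + 3·s·a + 8·s·r + 3·a·r - 2·r^2 = s·(10·s + 3·a - 2·r) + r·(10·s + 3·a - 2·r); both groups contain (10·s + 3·a - 2·r), giving (s + r)·(10·s + 3·a - 2·r).

(9·s - 3·a + 14·r - 10)·(10·s + 3·a - 2·r)·(s + r)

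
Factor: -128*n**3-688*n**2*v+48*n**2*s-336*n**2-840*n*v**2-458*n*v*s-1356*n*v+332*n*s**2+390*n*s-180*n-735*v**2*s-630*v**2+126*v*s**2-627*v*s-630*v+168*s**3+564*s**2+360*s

-(2*n+7*v-4*s)*(8*n+15*v+6*s+15)*(8*n+7*s+6)

Group: 2*n*(-64*n**2-120*n*v-104*n*s-168*n-105*v*s-90*v-42*s**2-141*s-90) + (7*v-4*s)*(-64*n**2-120*n*v-104*n*s-168*n-105*v*s-90*v-42*s**2-141*s-90); both groups contain (-64*n**2-120*n*v-104*n*s-168*n-105*v*s-90*v-42*s**2-141*s-90), so (2*n+7*v-4*s) is a factor with cofactor -64*n**2-120*n*v-104*n*s-168*n-105*v*s-90*v-42*s**2-141*s-90.
The cofactor groups again: -64*n**2-120*n*v-104*n*s-168*n-105*v*s-90*v-42*s**2-141*s-90 = -8*n*(8*n+7*s+6) + (-15*v-6*s-15)*(8*n+7*s+6); both groups contain (8*n+7*s+6), giving -(8*n+15*v+6*s+15)*(8*n+7*s+6).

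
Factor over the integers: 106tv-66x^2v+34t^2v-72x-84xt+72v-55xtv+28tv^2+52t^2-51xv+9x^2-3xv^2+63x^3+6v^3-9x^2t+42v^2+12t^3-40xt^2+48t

Group: 3x(21x^2+11xt-xv+3x-6t^2-8tv-26t-2v^2-14v-24) + (-2t-3v)(21x^2+11xt-xv+3x-6t^2-8tv-26t-2v^2-14v-24); both groups contain (21x^2+11xt-xv+3x-6t^2-8tv-26t-2v^2-14v-24), so (3x-2t-3v) is a factor with cofactor 21x^2+11xt-xv+3x-6t^2-8tv-26t-2v^2-14v-24.
The cofactor groups again: 21x^2+11xt-xv+3x-6t^2-8tv-26t-2v^2-14v-24 = 7x(3x-t-v-3) + (6t+2v+8)(3x-t-v-3); both groups contain (3x-t-v-3), giving (7x+6t+2v+8)(3x-t-v-3).

(3x-2t-3v)(3x-t-v-3)(7x+6t+2v+8)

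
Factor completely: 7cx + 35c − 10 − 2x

Group as (7cx + 35c) + (−2x − 10) = 7c(x + 5) − 2(x + 5).
Both groups share the factor (x + 5).

(7c − 2)(x + 5)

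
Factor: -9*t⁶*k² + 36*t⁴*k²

-9*k²*t⁴*(t + 2)*(t - 2)

Every term has a factor of 9*t⁴*k²; factoring it out leaves -t² + 4.
Recognize a difference of squares with the parts 2 and t.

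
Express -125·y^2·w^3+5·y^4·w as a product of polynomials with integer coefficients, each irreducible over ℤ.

5·w·y^2·(y-5·w)·(y+5·w)

Factor out 5·y^2·w, leaving y^2-25·w^2, which is a difference of two squares.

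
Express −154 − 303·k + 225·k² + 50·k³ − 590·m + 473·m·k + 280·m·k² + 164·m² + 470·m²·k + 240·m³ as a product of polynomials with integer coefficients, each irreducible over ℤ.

Group: 5·m·(48·m² + 46·m·k + 100·m + 10·k² + 59·k + 22) + (5·k − 7)·(48·m² + 46·m·k + 100·m + 10·k² + 59·k + 22); both groups contain (48·m² + 46·m·k + 100·m + 10·k² + 59·k + 22), so (5·m + 5·k − 7) is a factor with cofactor 48·m² + 46·m·k + 100·m + 10·k² + 59·k + 22.
The cofactor groups again: 48·m² + 46·m·k + 100·m + 10·k² + 59·k + 22 = 8·m·(6·m + 2·k + 11) + (5·k + 2)·(6·m + 2·k + 11); both groups contain (6·m + 2·k + 11), giving (8·m + 5·k + 2)·(6·m + 2·k + 11).

(6·m + 2·k + 11)·(5·m + 5·k − 7)·(8·m + 5·k + 2)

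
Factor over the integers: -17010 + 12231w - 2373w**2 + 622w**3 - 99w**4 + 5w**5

(5w - 9)(w - 10)(w - 9)(w**2 + w + 21)

Among the possible rational roots, w = 9 is a root, giving the factor (w - 9) and quotient 5w**4 - 54w**3 + 136w**2 - 1149w + 1890.
Then w = 9/5 is a root, giving the factor (5w - 9) and quotient w**3 - 9w**2 + 11w - 210.
Then w = 10 is a root, giving the factor (w - 10) and quotient w**2 + w + 21.
The quadratic w**2 + w + 21 has discriminant -83 < 0 and is irreducible over ℤ.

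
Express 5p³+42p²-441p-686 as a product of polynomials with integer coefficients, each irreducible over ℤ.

(5p+7)(p+14)(p-7)

Testing divisors of the constant over divisors of the leading coefficient, p = 7 is a root, giving the factor (p-7) and quotient 5p²+77p+98.
The remaining quadratic factors as (5p+7)(p+14).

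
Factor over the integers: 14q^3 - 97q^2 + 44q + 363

(2q - 11)(7q + 11)(q - 3)

Testing divisors of the constant over divisors of the leading coefficient, q = -11/7 is a root, so (7q + 11) is a factor; dividing leaves 2q^2 - 17q + 33.
The remaining quadratic factors as (q - 3)(2q - 11).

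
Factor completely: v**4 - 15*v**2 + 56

Substitute u = v**2 to get a quadratic in u, then factor.
v**2 - 8 is irreducible over ℤ (8 is not a perfect square).
v**2 - 7 is irreducible over ℤ (7 is not a perfect square).

(v**2 - 7)*(v**2 - 8)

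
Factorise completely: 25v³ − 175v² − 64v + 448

(5v + 8)(5v − 8)(v − 7)

By the rational root theorem, v = −8/5 is a root, so (5v + 8) divides it; the quotient is 5v² − 43v + 56.
The remaining quadratic factors as (5v − 8)(v − 7).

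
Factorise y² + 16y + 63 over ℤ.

(y + 7)(y + 9)

Two integers with product 63 and sum 16 are 9 and 7.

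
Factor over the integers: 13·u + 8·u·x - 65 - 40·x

Group as (8·u·x + 13·u) + (-40·x - 65) = u·(8·x + 13) - 5·(8·x + 13).
Both groups share the factor (8·x + 13).

(8·x + 13)·(u - 5)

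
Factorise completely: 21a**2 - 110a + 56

(3a - 14)(7a - 4)

Need a pair with product 21·56 = 1176 and sum -110: that's -98 and -12.
Split the middle term: 21a**2 - 98a - 12a + 56 = 7a(3a - 14) - 4(3a - 14).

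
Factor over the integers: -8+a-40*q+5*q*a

Group as (5*q*a-40*q) + (a-8) = 5*q*(a-8) + (a-8).
Both groups share the factor (a-8).

(5*q+1)*(a-8)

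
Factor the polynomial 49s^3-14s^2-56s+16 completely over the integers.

(7s-2)(7s^2-8)

Group as (49s^3-56s) + (-14s^2+16) = 7s(7s^2-8) - 2(7s^2-8).
Both groups share the factor (7s^2-8).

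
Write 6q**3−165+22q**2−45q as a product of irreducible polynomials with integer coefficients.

(3q+11)(2q**2−15)

Group as (6q**3−45q) + (22q**2−165) = 3q(2q**2−15) + 11(2q**2−15).
Both groups share the factor (2q**2−15).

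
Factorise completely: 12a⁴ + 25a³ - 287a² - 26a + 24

(3a + 1)(4a - 1)(a + 6)(a - 4)

Trying the rational-root candidates, a = 1/4 is a root, so (4a - 1) is a factor; dividing leaves 3a³ + 7a² - 70a - 24.
Continuing, a = -6 is a root, so (a + 6) divides it; the quotient is 3a² - 11a - 4.
The remaining quadratic factors as (a - 4)(3a + 1).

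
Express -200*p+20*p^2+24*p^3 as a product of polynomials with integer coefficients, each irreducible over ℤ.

4*p*(2*p-5)*(3*p+10)

Pull out the common factor 4*p, then factor the remaining trinomial.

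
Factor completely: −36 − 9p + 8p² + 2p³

Group as (2p³ − 9p) + (8p² − 36) = p(2p² − 9) + 4(2p² − 9).
Both groups share the factor (2p² − 9).

(p + 4)(2p² − 9)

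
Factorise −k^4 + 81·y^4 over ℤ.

Difference of squares twice: with A = 3·y and B = k, A⁴ − B⁴ = (A² − B²)(A² + B²), and A² − B² factors again.

(3·y − k)·(3·y + k)·(9·y^2 + k^2)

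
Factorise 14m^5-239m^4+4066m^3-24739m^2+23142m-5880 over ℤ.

Among the possible rational roots, m = 7 is a root, so (m-7) divides it; the quotient is 14m^4-141m^3+3079m^2-3186m+840.
Then m = 4/7 is a root, giving the factor (7m-4) and quotient 2m^3-19m^2+429m-210.
Then m = 1/2 is a root, so (2m-1) divides it; the quotient is m^2-9m+210.
The quadratic m^2-9m+210 has discriminant -759 < 0 and is irreducible over ℤ.

(2m-1)(7m-4)(m-7)(m^2-9m+210)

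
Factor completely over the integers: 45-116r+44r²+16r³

Testing divisors of the constant over divisors of the leading coefficient, r = 5/4 is a root, so (4r-5) is a factor; dividing leaves 4r²+16r-9.
The remaining quadratic factors as (2r-1)(2r+9).

(2r+9)(2r-1)(4r-5)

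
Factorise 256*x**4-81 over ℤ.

(4*x+3)*(4*x-3)*(16*x**2+9)

(4*x)⁴ − (3)⁴ = ((4*x)² − (3)²)((4*x)² + (3)²); the first factor splits again, the second (16*x**2+9) is irreducible.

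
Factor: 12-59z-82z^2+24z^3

(4z+3)(6z-1)(z-4)

Among the possible rational roots, z = 1/6 is a root, giving the factor (6z-1) and quotient 4z^2-13z-12.
The remaining quadratic factors as (4z+3)(z-4).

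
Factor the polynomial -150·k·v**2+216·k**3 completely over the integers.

Factor out 6·k, leaving 36·k**2-25·v**2, which is a difference of two squares.

6·k·(6·k+5·v)·(6·k-5·v)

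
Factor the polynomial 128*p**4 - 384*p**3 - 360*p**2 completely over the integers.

Pull out the common factor 8*p**2, then factor the remaining trinomial.

8*p**2*(4*p + 3)*(4*p - 15)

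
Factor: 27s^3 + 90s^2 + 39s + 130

Group as (27s^3 + 39s) + (90s^2 + 130) = 3s(9s^2 + 13) + 10(9s^2 + 13).
Both groups share the factor (9s^2 + 13).

(3s + 10)(9s^2 + 13)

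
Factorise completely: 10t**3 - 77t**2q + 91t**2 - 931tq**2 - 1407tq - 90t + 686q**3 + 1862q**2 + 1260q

(t - 14q)(10t - 7q - 9)(t + 7q + 10)

Group: t(10t**2 + 63tq + 91t - 49q**2 - 133q - 90) - 14q(10t**2 + 63tq + 91t - 49q**2 - 133q - 90); both groups contain (10t**2 + 63tq + 91t - 49q**2 - 133q - 90), so (t - 14q) is a factor with cofactor 10t**2 + 63tq + 91t - 49q**2 - 133q - 90.
The cofactor groups again: 10t**2 + 63tq + 91t - 49q**2 - 133q - 90 = 10t(t + 7q + 10) + (-7q - 9)(t + 7q + 10); both groups contain (t + 7q + 10), giving (10t - 7q - 9)(t + 7q + 10).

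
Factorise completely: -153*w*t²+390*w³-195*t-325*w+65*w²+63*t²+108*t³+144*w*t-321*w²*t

(13*w-12*t+13)*(6*w-3*t-5)*(5*w+3*t)

Group: 13*w*(30*w²+3*w*t-25*w-9*t²-15*t) + (-12*t+13)*(30*w²+3*w*t-25*w-9*t²-15*t); both groups contain (30*w²+3*w*t-25*w-9*t²-15*t), so (13*w-12*t+13) is a factor with cofactor 30*w²+3*w*t-25*w-9*t²-15*t.
The cofactor groups again: 30*w²+3*w*t-25*w-9*t²-15*t = 6*w*(5*w+3*t) + (-3*t-5)*(5*w+3*t); both groups contain (5*w+3*t), giving (6*w-3*t-5)*(5*w+3*t).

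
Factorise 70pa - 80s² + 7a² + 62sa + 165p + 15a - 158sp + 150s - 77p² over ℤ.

Group: -10s(8s + 7p - 7a - 15) + (-11p - a)(8s + 7p - 7a - 15); both groups contain (8s + 7p - 7a - 15).

-(8s + 7p - 7a - 15)(10s + 11p + a)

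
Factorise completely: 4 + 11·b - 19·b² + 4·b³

Among the possible rational roots, b = 4 is a root, so (b - 4) is a factor; dividing leaves 4·b² - 3·b - 1.
The remaining quadratic factors as (b - 1)(4·b + 1).

(4·b + 1)·(b - 1)·(b - 4)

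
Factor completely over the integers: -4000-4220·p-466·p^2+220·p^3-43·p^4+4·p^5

(4·p+5)·(p+2)·(p-8)·(p^2-6·p+50)

By the rational root theorem, p = -5/4 is a root, so (4·p+5) divides it; the quotient is p^4-12·p^3+70·p^2-204·p-800.
Continuing, p = 8 is a root, so (p-8) divides it; the quotient is p^3-4·p^2+38·p+100.
Then p = -2 is a root, so (p+2) is a factor; dividing leaves p^2-6·p+50.
The quadratic p^2-6·p+50 has discriminant -164 < 0 and is irreducible over ℤ.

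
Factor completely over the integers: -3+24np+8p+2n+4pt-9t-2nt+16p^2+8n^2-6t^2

(2n+4p-2t-1)(4n+4p+3t+3)

Group: 4n(2n+4p-2t-1) + (4p+3t+3)(2n+4p-2t-1); both groups contain (2n+4p-2t-1).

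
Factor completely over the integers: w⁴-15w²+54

Substitute u = w² to get a quadratic in u, then factor.
w²-6 is irreducible over ℤ (6 is not a perfect square).
w²-9 is a difference of squares.

(w+3)(w-3)(w²-6)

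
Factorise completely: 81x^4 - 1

(3x + 1)(3x - 1)(9x^2 + 1)

(3x)⁴ − (1)⁴ = ((3x)² − (1)²)((3x)² + (1)²); the first factor splits again, the second (9x^2 + 1) is irreducible.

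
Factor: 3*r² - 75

3*(r + 5)*(r - 5)

Factor out 3, leaving r² - 25, which is a difference of two squares.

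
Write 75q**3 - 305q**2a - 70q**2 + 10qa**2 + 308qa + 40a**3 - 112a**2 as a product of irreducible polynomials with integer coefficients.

(5q - 2a)(q - 4a)(15q + 5a - 14)

Group: 15q(5q**2 - 22qa + 8a**2) + (5a - 14)(5q**2 - 22qa + 8a**2); both groups contain (5q**2 - 22qa + 8a**2), so (15q + 5a - 14) is a factor with cofactor 5q**2 - 22qa + 8a**2.
The cofactor groups again: 5q**2 - 22qa + 8a**2 = q(5q - 2a) - 4a(5q - 2a); both groups contain (5q - 2a), giving (q - 4a)(5q - 2a).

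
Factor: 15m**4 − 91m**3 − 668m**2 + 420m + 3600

(3m + 10)(5m − 12)(m + 3)(m − 10)

Trying the rational-root candidates, m = −10/3 is a root, giving the factor (3m + 10) and quotient 5m**3 − 47m**2 − 66m + 360.
Then m = −3 is a root, so (m + 3) is a factor; dividing leaves 5m**2 − 62m + 120.
The remaining quadratic factors as (5m − 12)(m − 10).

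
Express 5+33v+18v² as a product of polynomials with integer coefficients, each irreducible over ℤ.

Need a pair with product 18·5 = 90 and sum 33: that's 3 and 30.
Split the middle term: 18v²+3v + 30v+5 = 3v(6v+1) + 5(6v+1).

(3v+5)(6v+1)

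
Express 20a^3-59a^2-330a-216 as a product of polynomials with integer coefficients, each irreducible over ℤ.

(4a+9)(5a+4)(a-6)

Among the possible rational roots, a = -9/4 is a root, so (4a+9) is a factor; dividing leaves 5a^2-26a-24.
The remaining quadratic factors as (a-6)(5a+4).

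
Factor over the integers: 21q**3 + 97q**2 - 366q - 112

By the rational root theorem, q = -2/7 is a root, so (7q + 2) is a factor; dividing leaves 3q**2 + 13q - 56.
The remaining quadratic factors as (3q - 8)(q + 7).

(3q - 8)(7q + 2)(q + 7)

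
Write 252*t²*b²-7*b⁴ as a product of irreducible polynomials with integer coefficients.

Pull out the common factor 7*b²; 36*t²-b² is a difference of squares.

7*b²*(6*t-b)*(6*t+b)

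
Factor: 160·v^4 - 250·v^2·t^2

Pull out the common factor 10·v^2; 16·v^2 - 25·t^2 is a difference of squares.

10·v^2·(4·v - 5·t)·(4·v + 5·t)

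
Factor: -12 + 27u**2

Pull out the common factor 3; 9u**2 - 4 is a difference of squares.

3(3u + 2)(3u - 2)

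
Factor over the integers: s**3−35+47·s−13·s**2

By the rational root theorem, s = 5 is a root, giving the factor (s−5) and quotient s**2−8·s+7.
The remaining quadratic factors as (s−7)(s−1).

(s−1)·(s−5)·(s−7)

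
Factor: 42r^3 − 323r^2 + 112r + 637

Among the possible rational roots, r = −7/6 is a root, so (6r + 7) is a factor; dividing leaves 7r^2 − 62r + 91.
The remaining quadratic factors as (7r − 13)(r − 7).

(6r + 7)(7r − 13)(r − 7)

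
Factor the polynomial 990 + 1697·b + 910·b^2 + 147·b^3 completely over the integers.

(3·b + 10)·(7·b + 11)·(7·b + 9)

Among the possible rational roots, b = −9/7 is a root, giving the factor (7·b + 9) and quotient 21·b^2 + 103·b + 110.
The remaining quadratic factors as (7·b + 11)(3·b + 10).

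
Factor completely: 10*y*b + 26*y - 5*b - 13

Group as (10*y*b + 26*y) + (-5*b - 13) = 2*y*(5*b + 13) - (5*b + 13).
Both groups share the factor (5*b + 13).

(2*y - 1)*(5*b + 13)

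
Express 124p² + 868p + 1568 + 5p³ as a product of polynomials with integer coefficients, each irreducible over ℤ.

(5p + 14)(p + 14)(p + 8)

Among the possible rational roots, p = −8 is a root, so (p + 8) divides it; the quotient is 5p² + 84p + 196.
The remaining quadratic factors as (p + 14)(5p + 14).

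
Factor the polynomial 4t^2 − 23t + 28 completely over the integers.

Need a pair with product 4·28 = 112 and sum −23: that's −16 and −7.
Split the middle term: 4t^2 − 16t − 7t + 28 = 4t(t − 4) − 7(t − 4).

(4t − 7)(t − 4)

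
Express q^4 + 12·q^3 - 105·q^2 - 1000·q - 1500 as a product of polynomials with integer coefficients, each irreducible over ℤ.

Testing divisors of the constant over divisors of the leading coefficient, q = -5 is a root, so (q + 5) divides it; the quotient is q^3 + 7·q^2 - 140·q - 300.
Next, q = 10 is a root, so (q - 10) is a factor; dividing leaves q^2 + 17·q + 30.
The remaining quadratic factors as (q + 2)(q + 15).

(q + 15)·(q + 2)·(q + 5)·(q - 10)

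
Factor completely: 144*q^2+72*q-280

8*(3*q+5)*(6*q-7)

Pull out the common factor 8, then factor the remaining trinomial.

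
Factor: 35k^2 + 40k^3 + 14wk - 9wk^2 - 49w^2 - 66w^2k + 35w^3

Group: 7w(5w^2 - 13wk - 7w + 8k^2 + 7k) + 5k(5w^2 - 13wk - 7w + 8k^2 + 7k); both groups contain (5w^2 - 13wk - 7w + 8k^2 + 7k), so (7w + 5k) is a factor with cofactor 5w^2 - 13wk - 7w + 8k^2 + 7k.
The cofactor groups again: 5w^2 - 13wk - 7w + 8k^2 + 7k = w(5w - 8k - 7) - k(5w - 8k - 7); both groups contain (5w - 8k - 7), giving (w - k)(5w - 8k - 7).

(5w - 8k - 7)(w - k)(7w + 5k)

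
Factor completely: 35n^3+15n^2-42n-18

Group as (35n^3-42n) + (15n^2-18) = 7n(5n^2-6) + 3(5n^2-6).
Both groups share the factor (5n^2-6).

(7n+3)(5n^2-6)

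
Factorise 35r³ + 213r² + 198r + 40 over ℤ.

Testing divisors of the constant over divisors of the leading coefficient, r = -4/5 is a root, giving the factor (5r + 4) and quotient 7r² + 37r + 10.
The remaining quadratic factors as (7r + 2)(r + 5).

(5r + 4)(7r + 2)(r + 5)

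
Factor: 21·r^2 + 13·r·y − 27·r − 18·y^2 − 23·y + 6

Group: 3·r·(7·r + 9·y − 2) + (−2·y − 3)·(7·r + 9·y − 2); both groups contain (7·r + 9·y − 2).

(3·r − 2·y − 3)·(7·r + 9·y − 2)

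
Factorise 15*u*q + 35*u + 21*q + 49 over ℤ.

Group as (15*u*q + 35*u) + (21*q + 49) = 5*u*(3*q + 7) + 7*(3*q + 7).
Both groups share the factor (3*q + 7).

(3*q + 7)*(5*u + 7)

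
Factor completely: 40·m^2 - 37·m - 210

(5·m - 14)·(8·m + 15)

Need a pair with product 40·(-210) = -8400 and sum -37: that's -112 and 75.
Split the middle term: 40·m^2 - 112·m + 75·m - 210 = 8·m·(5·m - 14) + 15·(5·m - 14).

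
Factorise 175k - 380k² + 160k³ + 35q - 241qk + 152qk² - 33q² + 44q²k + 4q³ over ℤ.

Group: 4q(q² + 9qk - 7q + 20k² - 35k) + (8k - 5)(q² + 9qk - 7q + 20k² - 35k); both groups contain (q² + 9qk - 7q + 20k² - 35k), so (4q + 8k - 5) is a factor with cofactor q² + 9qk - 7q + 20k² - 35k.
The cofactor groups again: q² + 9qk - 7q + 20k² - 35k = q(q + 4k - 7) + 5k(q + 4k - 7); both groups contain (q + 4k - 7), giving (q + 5k)(q + 4k - 7).

(q + 4k - 7)(q + 5k)(4q + 8k - 5)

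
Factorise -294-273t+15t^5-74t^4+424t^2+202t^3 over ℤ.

(3t+2)(5t+7)(t-1)(t^2-6t+21)

Testing divisors of the constant over divisors of the leading coefficient, t = -2/3 is a root, giving the factor (3t+2) and quotient 5t^4-28t^3+86t^2+84t-147.
Then t = -7/5 is a root, giving the factor (5t+7) and quotient t^3-7t^2+27t-21.
Next, t = 1 is a root, so (t-1) is a factor; dividing leaves t^2-6t+21.
The quadratic t^2-6t+21 has discriminant -48 < 0 and is irreducible over ℤ.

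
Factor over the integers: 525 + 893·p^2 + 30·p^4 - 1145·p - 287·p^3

(2·p - 3)·(3·p - 5)·(5·p - 7)·(p - 5)

Trying the rational-root candidates, p = 5/3 is a root, giving the factor (3·p - 5) and quotient 10·p^3 - 79·p^2 + 166·p - 105.
Next, p = 5 is a root, giving the factor (p - 5) and quotient 10·p^2 - 29·p + 21.
The remaining quadratic factors as (5·p - 7)(2·p - 3).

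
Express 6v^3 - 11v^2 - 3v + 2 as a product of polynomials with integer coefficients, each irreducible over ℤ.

Trying the rational-root candidates, v = 1/3 is a root, so (3v - 1) divides it; the quotient is 2v^2 - 3v - 2.
The remaining quadratic factors as (v - 2)(2v + 1).

(2v + 1)(3v - 1)(v - 2)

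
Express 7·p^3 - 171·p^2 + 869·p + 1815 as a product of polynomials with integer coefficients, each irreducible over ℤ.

By the rational root theorem, p = 15 is a root, so (p - 15) divides it; the quotient is 7·p^2 - 66·p - 121.
The remaining quadratic factors as (7·p + 11)(p - 11).

(7·p + 11)·(p - 11)·(p - 15)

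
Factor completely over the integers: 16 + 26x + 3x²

Need a pair with product 3·16 = 48 and sum 26: that's 24 and 2.
Split the middle term: 3x² + 24x + 2x + 16 = 3x(x + 8) + 2(x + 8).

(3x + 2)(x + 8)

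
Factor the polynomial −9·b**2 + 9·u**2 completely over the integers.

Factor out 9 first: what remains is −b**2 + u**2.
Recognize a difference of squares with the parts u and b.

−9·(b + u)·(b − u)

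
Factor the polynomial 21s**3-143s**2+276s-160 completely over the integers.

Trying the rational-root candidates, s = 4 is a root, so (s-4) is a factor; dividing leaves 21s**2-59s+40.
The remaining quadratic factors as (7s-8)(3s-5).

(3s-5)(7s-8)(s-4)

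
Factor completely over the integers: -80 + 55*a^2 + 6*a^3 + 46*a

(6*a - 5)*(a + 2)*(a + 8)

Testing divisors of the constant over divisors of the leading coefficient, a = -2 is a root, giving the factor (a + 2) and quotient 6*a^2 + 43*a - 40.
The remaining quadratic factors as (a + 8)(6*a - 5).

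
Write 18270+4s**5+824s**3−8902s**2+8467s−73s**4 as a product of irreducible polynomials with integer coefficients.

By the rational root theorem, s = −1 is a root, so (s+1) is a factor; dividing leaves 4s**4−77s**3+901s**2−9803s+18270.
Then s = 9/4 is a root, so (4s−9) is a factor; dividing leaves s**3−17s**2+187s−2030.
Continuing, s = 14 is a root, giving the factor (s−14) and quotient s**2−3s+145.
The quadratic s**2−3s+145 has discriminant −571 < 0 and is irreducible over ℤ.

(4s−9)(s+1)(s−14)(s**2−3s+145)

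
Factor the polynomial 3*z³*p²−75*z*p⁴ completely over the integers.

3*p²*z*(z−5*p)*(z+5*p)

Factor out 3*z*p², leaving z²−25*p², which is a difference of two squares.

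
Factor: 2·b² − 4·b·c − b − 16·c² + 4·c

(2·b + 4·c − 1)·(b − 4·c)

Group: 2·b·(b − 4·c) + (4·c − 1)·(b − 4·c); both groups contain (b − 4·c).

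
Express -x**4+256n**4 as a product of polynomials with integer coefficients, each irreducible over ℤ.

Difference of squares twice: with A = 4n and B = x, A⁴ − B⁴ = (A² − B²)(A² + B²), and A² − B² factors again.

(4n+x)(4n-x)(16n**2+x**2)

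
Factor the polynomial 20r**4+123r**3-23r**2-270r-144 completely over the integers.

Testing divisors of the constant over divisors of the leading coefficient, r = -6 is a root, so (r+6) is a factor; dividing leaves 20r**3+3r**2-41r-24.
Then r = 8/5 is a root, so (5r-8) is a factor; dividing leaves 4r**2+7r+3.
The remaining quadratic factors as (4r+3)(r+1).

(4r+3)(5r-8)(r+1)(r+6)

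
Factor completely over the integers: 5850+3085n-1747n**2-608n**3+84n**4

Among the possible rational roots, n = -10/7 is a root, so (7n+10) divides it; the quotient is 12n**3-104n**2-101n+585.
Next, n = 13/6 is a root, giving the factor (6n-13) and quotient 2n**2-13n-45.
The remaining quadratic factors as (2n+5)(n-9).

(2n+5)(6n-13)(7n+10)(n-9)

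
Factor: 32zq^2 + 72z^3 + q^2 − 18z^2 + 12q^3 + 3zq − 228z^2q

(4z − 12q − 1)(3z − q)(6z + q)

Group: 4z(18z^2 − 3zq − q^2) + (−12q − 1)(18z^2 − 3zq − q^2); both groups contain (18z^2 − 3zq − q^2), so (4z − 12q − 1) is a factor with cofactor 18z^2 − 3zq − q^2.
The cofactor groups again: 18z^2 − 3zq − q^2 = 6z(3z − q) + q(3z − q); both groups contain (3z − q), giving (6z + q)(3z − q).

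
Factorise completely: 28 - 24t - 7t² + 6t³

(6t - 7)(t + 2)(t - 2)

By the rational root theorem, t = 2 is a root, so (t - 2) is a factor; dividing leaves 6t² + 5t - 14.
The remaining quadratic factors as (6t - 7)(t + 2).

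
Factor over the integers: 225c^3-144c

Factor out 9c, leaving 25c^2-16, which is a difference of two squares.

9c(5c+4)(5c-4)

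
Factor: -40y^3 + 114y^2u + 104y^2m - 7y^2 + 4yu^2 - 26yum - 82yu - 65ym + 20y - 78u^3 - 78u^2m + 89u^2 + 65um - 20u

Group: y(-40y^2 + 74yu + 104ym - 7y + 78u^2 + 78um - 89u - 65m + 20) - u(-40y^2 + 74yu + 104ym - 7y + 78u^2 + 78um - 89u - 65m + 20); both groups contain (-40y^2 + 74yu + 104ym - 7y + 78u^2 + 78um - 89u - 65m + 20), so (y - u) is a factor with cofactor -40y^2 + 74yu + 104ym - 7y + 78u^2 + 78um - 89u - 65m + 20.
The cofactor groups again: -40y^2 + 74yu + 104ym - 7y + 78u^2 + 78um - 89u - 65m + 20 = -5y(8y + 6u - 5) + (13u + 13m - 4)(8y + 6u - 5); both groups contain (8y + 6u - 5), giving -(5y - 13u - 13m + 4)(8y + 6u - 5).

-(5y - 13u - 13m + 4)(y - u)(8y + 6u - 5)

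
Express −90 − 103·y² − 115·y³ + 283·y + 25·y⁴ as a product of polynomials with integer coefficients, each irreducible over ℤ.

(5·y + 9)·(5·y − 2)·(y − 1)·(y − 5)

Testing divisors of the constant over divisors of the leading coefficient, y = 5 is a root, giving the factor (y − 5) and quotient 25·y³ + 10·y² − 53·y + 18.
Next, y = 2/5 is a root, giving the factor (5·y − 2) and quotient 5·y² + 4·y − 9.
The remaining quadratic factors as (y − 1)(5·y + 9).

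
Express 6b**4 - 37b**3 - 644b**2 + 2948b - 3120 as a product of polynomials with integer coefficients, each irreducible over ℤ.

(6b - 13)(b + 10)(b - 12)(b - 2)

Among the possible rational roots, b = 13/6 is a root, so (6b - 13) is a factor; dividing leaves b**3 - 4b**2 - 116b + 240.
Next, b = 2 is a root, so (b - 2) is a factor; dividing leaves b**2 - 2b - 120.
The remaining quadratic factors as (b + 10)(b - 12).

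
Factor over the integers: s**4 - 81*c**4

(s)⁴ − (3*c)⁴ = ((s)² − (3*c)²)((s)² + (3*c)²); the first factor splits again, the second (s**2 + 9*c**2) is irreducible.

(s - 3*c)*(s + 3*c)*(s**2 + 9*c**2)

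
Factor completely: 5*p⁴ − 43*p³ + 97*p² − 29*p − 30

(5*p + 2)*(p − 1)*(p − 3)*(p − 5)

Testing divisors of the constant over divisors of the leading coefficient, p = 1 is a root, giving the factor (p − 1) and quotient 5*p³ − 38*p² + 59*p + 30.
Next, p = 3 is a root, so (p − 3) divides it; the quotient is 5*p² − 23*p − 10.
The remaining quadratic factors as (5*p + 2)(p − 5).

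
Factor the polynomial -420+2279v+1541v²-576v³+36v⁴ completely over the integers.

Among the possible rational roots, v = 5 is a root, so (v-5) is a factor; dividing leaves 36v³-396v²-439v+84.
Continuing, v = 12 is a root, giving the factor (v-12) and quotient 36v²+36v-7.
The remaining quadratic factors as (6v+7)(6v-1).

(6v+7)(6v-1)(v-12)(v-5)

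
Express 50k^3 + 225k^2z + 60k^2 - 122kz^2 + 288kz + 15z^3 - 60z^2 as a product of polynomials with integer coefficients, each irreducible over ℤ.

Group: k(50k^2 - 25kz + 60k + 3z^2 - 12z) + 5z(50k^2 - 25kz + 60k + 3z^2 - 12z); both groups contain (50k^2 - 25kz + 60k + 3z^2 - 12z), so (k + 5z) is a factor with cofactor 50k^2 - 25kz + 60k + 3z^2 - 12z.
The cofactor groups again: 50k^2 - 25kz + 60k + 3z^2 - 12z = 5k(10k - 3z + 12) - z(10k - 3z + 12); both groups contain (10k - 3z + 12), giving (5k - z)(10k - 3z + 12).

(10k - 3z + 12)(5k - z)(k + 5z)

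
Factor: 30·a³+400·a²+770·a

Pull out the common factor 10·a, then factor the remaining trinomial.

10·a·(3·a+7)·(a+11)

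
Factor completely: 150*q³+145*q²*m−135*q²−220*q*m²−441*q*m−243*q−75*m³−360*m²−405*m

(5*q−5*m−9)*(10*q+3*m+9)*(3*q+5*m)

Group: 3*q*(50*q²−35*q*m−45*q−15*m²−72*m−81) + 5*m*(50*q²−35*q*m−45*q−15*m²−72*m−81); both groups contain (50*q²−35*q*m−45*q−15*m²−72*m−81), so (3*q+5*m) is a factor with cofactor 50*q²−35*q*m−45*q−15*m²−72*m−81.
The cofactor groups again: 50*q²−35*q*m−45*q−15*m²−72*m−81 = 5*q*(10*q+3*m+9) + (−5*m−9)*(10*q+3*m+9); both groups contain (10*q+3*m+9), giving (5*q−5*m−9)*(10*q+3*m+9).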